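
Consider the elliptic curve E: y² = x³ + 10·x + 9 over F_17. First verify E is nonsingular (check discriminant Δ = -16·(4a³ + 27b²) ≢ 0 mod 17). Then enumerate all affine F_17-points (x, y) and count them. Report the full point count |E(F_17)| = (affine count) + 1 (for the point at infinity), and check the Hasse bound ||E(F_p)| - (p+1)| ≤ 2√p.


Affine points = {(0, 3), (0, 14), (3, 7), (3, 10), (6, 8), (6, 9), (10, 2), (10, 15), (12, 2), (12, 15), (15, 7), (15, 10), (16, 7), (16, 10)}; affine count = 14; |E(F_17)| = 15.

Discriminant check: Δ ∝ 4a³ + 27b² = 4·10³ + 27·9² = 4·1000 + 27·81 ≡ 16 (mod 17). Nonzero ⇒ E is nonsingular.
For each x ∈ F_17, compute rhs = x³ + 10·x + 9 mod 17, then count y ∈ F_17 with y² ≡ rhs.
  x = 0: rhs = 9, matching y values: 3, 14 (2 points).
  x = 1: rhs = 3, matching y values: none (0 points).
  x = 2: rhs = 3, matching y values: none (0 points).
  x = 3: rhs = 15, matching y values: 7, 10 (2 points).
  x = 4: rhs = 11, matching y values: none (0 points).
  x = 5: rhs = 14, matching y values: none (0 points).
  x = 6: rhs = 13, matching y values: 8, 9 (2 points).
  x = 7: rhs = 14, matching y values: none (0 points).
  x = 8: rhs = 6, matching y values: none (0 points).
  x = 9: rhs = 12, matching y values: none (0 points).
  x = 10: rhs = 4, matching y values: 2, 15 (2 points).
  x = 11: rhs = 5, matching y values: none (0 points).
  x = 12: rhs = 4, matching y values: 2, 15 (2 points).
  x = 13: rhs = 7, matching y values: none (0 points).
  x = 14: rhs = 3, matching y values: none (0 points).
  x = 15: rhs = 15, matching y values: 7, 10 (2 points).
  x = 16: rhs = 15, matching y values: 7, 10 (2 points).
Total affine count: 14.
Full point count |E(F_17)| = 14 + 1 = 15.
Hasse bound: |15 − (17+1)| = |-3| = 3 ≤ 2√17 ≈ 8.2462 ✓.


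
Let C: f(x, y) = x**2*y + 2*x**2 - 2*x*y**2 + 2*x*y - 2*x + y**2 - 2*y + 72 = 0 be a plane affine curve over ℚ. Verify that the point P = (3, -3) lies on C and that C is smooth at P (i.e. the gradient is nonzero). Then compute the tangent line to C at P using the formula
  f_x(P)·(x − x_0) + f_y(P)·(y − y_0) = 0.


Tangent line at P: -32*x + 43*y + 225 = 0.

Step 1: f(3, -3) = 0, so P lies on C.
Step 2: partial derivatives
  f_x(x, y) = 2*x*y + 4*x - 2*y**2 + 2*y - 2, f_y(x, y) = x**2 - 4*x*y + 2*x + 2*y - 2.
  f_x(P) = -32, f_y(P) = 43 (gradient nonzero, so P is smooth).
Step 3: tangent line at P: -32·(x − 3) + 43·(y − -3) = 0.
Expanding: -32*x + 43*y + 225 = 0.


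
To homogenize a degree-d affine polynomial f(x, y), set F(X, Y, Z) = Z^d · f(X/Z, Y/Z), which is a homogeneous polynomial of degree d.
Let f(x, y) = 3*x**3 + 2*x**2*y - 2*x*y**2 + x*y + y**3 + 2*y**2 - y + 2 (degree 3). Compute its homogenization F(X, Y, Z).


F(X, Y, Z) = 3*X**3 + 2*X**2*Y - 2*X*Y**2 + X*Y*Z + Y**3 + 2*Y**2*Z - Y*Z**2 + 2*Z**3

deg(f) = 3.
Substitute x = X/Z, y = Y/Z into f, then multiply by Z^3.
  monomial 3·x^3·y^0 ↦ 3·X^3·Y^0·Z^0.
  monomial 2·x^2·y^1 ↦ 2·X^2·Y^1·Z^0.
  monomial -2·x^1·y^2 ↦ -2·X^1·Y^2·Z^0.
  monomial 1·x^1·y^1 ↦ 1·X^1·Y^1·Z^1.
  monomial 1·x^0·y^3 ↦ 1·X^0·Y^3·Z^0.
  monomial 2·x^0·y^2 ↦ 2·X^0·Y^2·Z^1.
  monomial -1·x^0·y^1 ↦ -1·X^0·Y^1·Z^2.
  monomial 2·x^0·y^0 ↦ 2·X^0·Y^0·Z^3.
Collecting: F(X, Y, Z) = 3*X**3 + 2*X**2*Y - 2*X*Y**2 + X*Y*Z + Y**3 + 2*Y**2*Z - Y*Z**2 + 2*Z**3.


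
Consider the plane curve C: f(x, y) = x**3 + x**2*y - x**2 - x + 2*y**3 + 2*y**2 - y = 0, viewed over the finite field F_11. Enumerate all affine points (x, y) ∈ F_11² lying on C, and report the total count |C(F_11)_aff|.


Affine F_11-points: {(0, 0), (0, 2), (0, 8), (3, 2), (4, 0), (4, 4), (4, 6), (6, 5), (6, 8), (7, 2), (8, 0), (9, 8)}; count = 12.

For each of the 121 pairs (x, y) ∈ F_11², evaluate f(x, y) mod 11. Record the zeros.
  x = 0: [0↦0, 1↦3, 2↦0, 3↦3, 4↦2, 5↦9, 6↦3, 7↦7, 8↦0, 9↦5, 10↦1]  zeros at y ∈ {0, 2, 8}
  x = 1: [0↦10, 1↦3, 2↦1, 3↦5, 4↦5, 5↦2, 6↦8, 7↦2, 8↦7, 9↦2, 10↦10]  zeros at y ∈ ∅
  x = 2: [0↦2, 1↦9, 2↦10, 3↦6, 4↦9, 5↦9, 6↦7, 7↦4, 8↦1, 9↦10, 10↦10]  zeros at y ∈ ∅
  x = 3: [0↦4, 1↦5, 2↦0, 3↦1, 4↦9, 5↦3, 6↦6, 7↦8, 8↦10, 9↦2, 10↦7]  zeros at y ∈ {2}
  x = 4: [0↦0, 1↦8, 2↦10, 3↦7, 4↦0, 5↦1, 6↦0, 7↦9, 8↦7, 9↦6, 10↦7]  zeros at y ∈ {0, 4, 6}
  x = 5: [0↦7, 1↦2, 2↦2, 3↦8, 4↦10, 5↦9, 6↦6, 7↦2, 8↦9, 9↦6, 10↦5]  zeros at y ∈ ∅
  x = 6: [0↦9, 1↦4, 2↦4, 3↦10, 4↦1, 5↦0, 6↦8, 7↦4, 8↦0, 9↦8, 10↦7]  zeros at y ∈ {5, 8}
  x = 7: [0↦1, 1↦9, 2↦0, 3↦8, 4↦1, 5↦2, 6↦1, 7↦10, 8↦8, 9↦7, 10↦8]  zeros at y ∈ {2}
  x = 8: [0↦0, 1↦1, 2↦7, 3↦8, 4↦5, 5↦10, 6↦2, 7↦4, 8↦6, 9↦9, 10↦3]  zeros at y ∈ {0}
  x = 9: [0↦1, 1↦8, 2↦9, 3↦5, 4↦8, 5↦8, 6↦6, 7↦3, 8↦0, 9↦9, 10↦9]  zeros at y ∈ {8}
  x = 10: [0↦10, 1↦3, 2↦1, 3↦5, 4↦5, 5↦2, 6↦8, 7↦2, 8↦7, 9↦2, 10↦10]  zeros at y ∈ ∅
Collecting zeros: affine points = {(0, 0), (0, 2), (0, 8), (3, 2), (4, 0), (4, 4), (4, 6), (6, 5), (6, 8), (7, 2), (8, 0), (9, 8)}.
Total count |C(F_11)_aff| = 12.


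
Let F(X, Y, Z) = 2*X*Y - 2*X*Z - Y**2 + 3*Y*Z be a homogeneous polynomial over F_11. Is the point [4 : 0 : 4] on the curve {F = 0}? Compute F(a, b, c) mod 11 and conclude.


F(4,0,4) ≡ 1 (mod 11); P is NOT on the curve.

Evaluate F(4, 0, 4) term-by-term (mod 11).
  2*X*Y ↦ 2·4·0·1 = 0
  -2*X*Z ↦ -2·4·1·4 = -32
  -Y**2 ↦ -1·1·0·1 = 0
  3*Y*Z ↦ 3·1·0·4 = 0
Sum: F(4, 0, 4) = (0) + (-32) + (0) + (0) = -32.
Reducing mod 11: -32 ≡ 1 (mod 11).
Since F(a, b, c) ≡ 1 ≠ 0 (mod 11), P does NOT lie on the curve.


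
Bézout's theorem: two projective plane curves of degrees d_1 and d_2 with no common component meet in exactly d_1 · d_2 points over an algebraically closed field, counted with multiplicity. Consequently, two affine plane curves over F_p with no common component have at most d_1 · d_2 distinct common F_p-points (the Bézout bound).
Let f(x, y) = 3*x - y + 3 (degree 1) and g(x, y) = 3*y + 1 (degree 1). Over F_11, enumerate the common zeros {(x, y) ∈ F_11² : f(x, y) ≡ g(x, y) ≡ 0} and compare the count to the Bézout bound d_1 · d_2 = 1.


Common zeros: {(5, 7)}; count = 1; Bézout bound = 1.

deg(f) = 1, deg(g) = 1, so Bézout bound = 1.
Scan x ∈ F_11. For each x, list the y ∈ F_11 with f(x, y) ≡ 0 and those with g(x, y) ≡ 0 (mod 11); the common zeros in that column are the intersection.
  x = 0: f ≡ 0 at y ∈ {3}; g ≡ 0 at y ∈ {7}; common: ∅.
  x = 1: f ≡ 0 at y ∈ {6}; g ≡ 0 at y ∈ {7}; common: ∅.
  x = 2: f ≡ 0 at y ∈ {9}; g ≡ 0 at y ∈ {7}; common: ∅.
  x = 3: f ≡ 0 at y ∈ {1}; g ≡ 0 at y ∈ {7}; common: ∅.
  x = 4: f ≡ 0 at y ∈ {4}; g ≡ 0 at y ∈ {7}; common: ∅.
  x = 5: f ≡ 0 at y ∈ {7}; g ≡ 0 at y ∈ {7}; common: {7}.
  x = 6: f ≡ 0 at y ∈ {10}; g ≡ 0 at y ∈ {7}; common: ∅.
  x = 7: f ≡ 0 at y ∈ {2}; g ≡ 0 at y ∈ {7}; common: ∅.
  x = 8: f ≡ 0 at y ∈ {5}; g ≡ 0 at y ∈ {7}; common: ∅.
  x = 9: f ≡ 0 at y ∈ {8}; g ≡ 0 at y ∈ {7}; common: ∅.
  x = 10: f ≡ 0 at y ∈ {0}; g ≡ 0 at y ∈ {7}; common: ∅.
Collecting: common zeros = {(5, 7)}, so the count is 1.
Comparison with the Bézout bound: 1 ≤ 1 = deg(f)·deg(g), as expected for curves with no common component (the bound is attained).


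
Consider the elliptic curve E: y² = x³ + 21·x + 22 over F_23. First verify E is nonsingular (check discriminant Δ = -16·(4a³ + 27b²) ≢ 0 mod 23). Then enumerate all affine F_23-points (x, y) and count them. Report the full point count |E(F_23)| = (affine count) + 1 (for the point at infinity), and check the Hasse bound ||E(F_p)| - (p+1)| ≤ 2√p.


Affine points = {(2, 7), (2, 16), (4, 3), (4, 20), (7, 11), (7, 12), (8, 9), (8, 14), (10, 6), (10, 17), (12, 1), (12, 22), (13, 10), (13, 13), (14, 1), (14, 22), (15, 3), (15, 20), (17, 5), (17, 18), (19, 9), (19, 14), (20, 1), (20, 22), (21, 8), (21, 15), (22, 0)}; affine count = 27; |E(F_23)| = 28.

Discriminant check: Δ ∝ 4a³ + 27b² = 4·21³ + 27·22² = 4·9261 + 27·484 ≡ 18 (mod 23). Nonzero ⇒ E is nonsingular.
For each x ∈ F_23, compute rhs = x³ + 21·x + 22 mod 23, then count y ∈ F_23 with y² ≡ rhs.
  x = 0: rhs = 22, matching y values: none (0 points).
  x = 1: rhs = 21, matching y values: none (0 points).
  x = 2: rhs = 3, matching y values: 7, 16 (2 points).
  x = 3: rhs = 20, matching y values: none (0 points).
  x = 4: rhs = 9, matching y values: 3, 20 (2 points).
  x = 5: rhs = 22, matching y values: none (0 points).
  x = 6: rhs = 19, matching y values: none (0 points).
  x = 7: rhs = 6, matching y values: 11, 12 (2 points).
  x = 8: rhs = 12, matching y values: 9, 14 (2 points).
  x = 9: rhs = 20, matching y values: none (0 points).
  x = 10: rhs = 13, matching y values: 6, 17 (2 points).
  x = 11: rhs = 20, matching y values: none (0 points).
  x = 12: rhs = 1, matching y values: 1, 22 (2 points).
  x = 13: rhs = 8, matching y values: 10, 13 (2 points).
  x = 14: rhs = 1, matching y values: 1, 22 (2 points).
  x = 15: rhs = 9, matching y values: 3, 20 (2 points).
  x = 16: rhs = 15, matching y values: none (0 points).
  x = 17: rhs = 2, matching y values: 5, 18 (2 points).
  x = 18: rhs = 22, matching y values: none (0 points).
  x = 19: rhs = 12, matching y values: 9, 14 (2 points).
  x = 20: rhs = 1, matching y values: 1, 22 (2 points).
  x = 21: rhs = 18, matching y values: 8, 15 (2 points).
  x = 22: rhs = 0, matching y values: 0 (1 points).
Total affine count: 27.
Full point count |E(F_23)| = 27 + 1 = 28.
Hasse bound: |28 − (23+1)| = |4| = 4 ≤ 2√23 ≈ 9.5917 ✓.


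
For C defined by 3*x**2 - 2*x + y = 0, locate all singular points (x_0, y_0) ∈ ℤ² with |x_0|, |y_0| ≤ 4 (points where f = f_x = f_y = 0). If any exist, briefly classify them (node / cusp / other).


No singular points in the scanned grid; C is smooth there.

Compute partial derivatives:
  f_x = 6*x - 2.
  f_y = 1.
f_y = 1 is a nonzero constant, so f_y never vanishes: no point (x, y) can satisfy f = f_x = f_y = 0. In particular no (x, y) ∈ {−4, ..., 4}² is singular; the curve is smooth.


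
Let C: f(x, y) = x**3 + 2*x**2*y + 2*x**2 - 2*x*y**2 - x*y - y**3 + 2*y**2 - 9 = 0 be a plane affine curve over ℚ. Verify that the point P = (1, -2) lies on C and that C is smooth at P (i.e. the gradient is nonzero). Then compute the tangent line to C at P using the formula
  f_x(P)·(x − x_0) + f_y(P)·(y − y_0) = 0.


Tangent line at P: -7*x - 11*y - 15 = 0.

Step 1: f(1, -2) = 0, so P lies on C.
Step 2: partial derivatives
  f_x(x, y) = 3*x**2 + 4*x*y + 4*x - 2*y**2 - y, f_y(x, y) = 2*x**2 - 4*x*y - x - 3*y**2 + 4*y.
  f_x(P) = -7, f_y(P) = -11 (gradient nonzero, so P is smooth).
Step 3: tangent line at P: -7·(x − 1) + -11·(y − -2) = 0.
Expanding: -7*x - 11*y - 15 = 0.


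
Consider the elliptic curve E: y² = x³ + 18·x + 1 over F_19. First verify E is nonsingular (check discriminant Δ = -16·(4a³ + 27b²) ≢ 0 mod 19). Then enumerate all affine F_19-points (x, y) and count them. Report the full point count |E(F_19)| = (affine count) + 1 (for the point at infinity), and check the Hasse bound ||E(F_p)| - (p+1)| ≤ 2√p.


Affine points = {(0, 1), (0, 18), (1, 1), (1, 18), (2, 8), (2, 11), (3, 5), (3, 14), (4, 2), (4, 17), (5, 8), (5, 11), (8, 7), (8, 12), (12, 8), (12, 11), (13, 0), (15, 6), (15, 13), (18, 1), (18, 18)}; affine count = 21; |E(F_19)| = 22.

Discriminant check: Δ ∝ 4a³ + 27b² = 4·18³ + 27·1² = 4·5832 + 27·1 ≡ 4 (mod 19). Nonzero ⇒ E is nonsingular.
For each x ∈ F_19, compute rhs = x³ + 18·x + 1 mod 19, then count y ∈ F_19 with y² ≡ rhs.
  x = 0: rhs = 1, matching y values: 1, 18 (2 points).
  x = 1: rhs = 1, matching y values: 1, 18 (2 points).
  x = 2: rhs = 7, matching y values: 8, 11 (2 points).
  x = 3: rhs = 6, matching y values: 5, 14 (2 points).
  x = 4: rhs = 4, matching y values: 2, 17 (2 points).
  x = 5: rhs = 7, matching y values: 8, 11 (2 points).
  x = 6: rhs = 2, matching y values: none (0 points).
  x = 7: rhs = 14, matching y values: none (0 points).
  x = 8: rhs = 11, matching y values: 7, 12 (2 points).
  x = 9: rhs = 18, matching y values: none (0 points).
  x = 10: rhs = 3, matching y values: none (0 points).
  x = 11: rhs = 10, matching y values: none (0 points).
  x = 12: rhs = 7, matching y values: 8, 11 (2 points).
  x = 13: rhs = 0, matching y values: 0 (1 points).
  x = 14: rhs = 14, matching y values: none (0 points).
  x = 15: rhs = 17, matching y values: 6, 13 (2 points).
  x = 16: rhs = 15, matching y values: none (0 points).
  x = 17: rhs = 14, matching y values: none (0 points).
  x = 18: rhs = 1, matching y values: 1, 18 (2 points).
Total affine count: 21.
Full point count |E(F_19)| = 21 + 1 = 22.
Hasse bound: |22 − (19+1)| = |2| = 2 ≤ 2√19 ≈ 8.7178 ✓.


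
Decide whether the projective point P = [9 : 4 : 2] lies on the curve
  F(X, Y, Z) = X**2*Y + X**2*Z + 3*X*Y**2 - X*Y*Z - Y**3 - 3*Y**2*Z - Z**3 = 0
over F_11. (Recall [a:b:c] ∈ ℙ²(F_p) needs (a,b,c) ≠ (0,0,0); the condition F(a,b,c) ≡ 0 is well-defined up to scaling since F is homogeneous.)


F(9,4,2) ≡ 7 (mod 11); P is NOT on the curve.

Evaluate F(9, 4, 2) term-by-term (mod 11).
  X**2*Y ↦ 1·81·4·1 = 324
  X**2*Z ↦ 1·81·1·2 = 162
  3*X*Y**2 ↦ 3·9·16·1 = 432
  -X*Y*Z ↦ -1·9·4·2 = -72
  -Y**3 ↦ -1·1·64·1 = -64
  -3*Y**2*Z ↦ -3·1·16·2 = -96
  -Z**3 ↦ -1·1·1·8 = -8
Sum: F(9, 4, 2) = (324) + (162) + (432) + (-72) + (-64) + (-96) + (-8) = 678.
Reducing mod 11: 678 ≡ 7 (mod 11).
Since F(a, b, c) ≡ 7 ≠ 0 (mod 11), P does NOT lie on the curve.


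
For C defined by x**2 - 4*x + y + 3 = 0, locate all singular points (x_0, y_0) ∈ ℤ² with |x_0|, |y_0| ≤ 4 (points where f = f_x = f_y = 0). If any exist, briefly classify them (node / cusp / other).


No singular points in the scanned grid; C is smooth there.

Compute partial derivatives:
  f_x = 2*x - 4.
  f_y = 1.
f_y = 1 is a nonzero constant, so f_y never vanishes: no point (x, y) can satisfy f = f_x = f_y = 0. In particular no (x, y) ∈ {−4, ..., 4}² is singular; the curve is smooth.


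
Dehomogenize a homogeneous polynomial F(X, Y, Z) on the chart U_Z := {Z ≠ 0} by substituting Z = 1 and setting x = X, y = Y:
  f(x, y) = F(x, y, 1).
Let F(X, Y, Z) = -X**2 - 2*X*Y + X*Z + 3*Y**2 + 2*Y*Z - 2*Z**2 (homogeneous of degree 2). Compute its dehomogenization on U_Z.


f(x, y) = -x**2 - 2*x*y + x + 3*y**2 + 2*y - 2

On U_Z we set Z = 1. Each monomial c·X^i·Y^j·Z^k in F becomes c·x^i·y^j·1^k = c·x^i·y^j.
Substituting Z = 1: F(X, Y, 1) = -x**2 - 2*x*y + x + 3*y**2 + 2*y - 2.
Note: deg(f) ≤ deg(F) = 2; strict inequality happens when F is divisible by Z (lost terms).


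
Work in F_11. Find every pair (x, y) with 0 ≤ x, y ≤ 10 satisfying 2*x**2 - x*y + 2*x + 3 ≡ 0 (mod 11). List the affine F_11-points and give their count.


Affine F_11-points: {(1, 7), (2, 2), (3, 9), (4, 8), (5, 6), (6, 9), (7, 7), (8, 6), (9, 2), (10, 8)}; count = 10.

For each of the 121 pairs (x, y) ∈ F_11², evaluate f(x, y) mod 11. Record the zeros.
  x = 0: [0↦3, 1↦3, 2↦3, 3↦3, 4↦3, 5↦3, 6↦3, 7↦3, 8↦3, 9↦3, 10↦3]  zeros at y ∈ ∅
  x = 1: [0↦7, 1↦6, 2↦5, 3↦4, 4↦3, 5↦2, 6↦1, 7↦0, 8↦10, 9↦9, 10↦8]  zeros at y ∈ {7}
  x = 2: [0↦4, 1↦2, 2↦0, 3↦9, 4↦7, 5↦5, 6↦3, 7↦1, 8↦10, 9↦8, 10↦6]  zeros at y ∈ {2}
  x = 3: [0↦5, 1↦2, 2↦10, 3↦7, 4↦4, 5↦1, 6↦9, 7↦6, 8↦3, 9↦0, 10↦8]  zeros at y ∈ {9}
  x = 4: [0↦10, 1↦6, 2↦2, 3↦9, 4↦5, 5↦1, 6↦8, 7↦4, 8↦0, 9↦7, 10↦3]  zeros at y ∈ {8}
  x = 5: [0↦8, 1↦3, 2↦9, 3↦4, 4↦10, 5↦5, 6↦0, 7↦6, 8↦1, 9↦7, 10↦2]  zeros at y ∈ {6}
  x = 6: [0↦10, 1↦4, 2↦9, 3↦3, 4↦8, 5↦2, 6↦7, 7↦1, 8↦6, 9↦0, 10↦5]  zeros at y ∈ {9}
  x = 7: [0↦5, 1↦9, 2↦2, 3↦6, 4↦10, 5↦3, 6↦7, 7↦0, 8↦4, 9↦8, 10↦1]  zeros at y ∈ {7}
  x = 8: [0↦4, 1↦7, 2↦10, 3↦2, 4↦5, 5↦8, 6↦0, 7↦3, 8↦6, 9↦9, 10↦1]  zeros at y ∈ {6}
  x = 9: [0↦7, 1↦9, 2↦0, 3↦2, 4↦4, 5↦6, 6↦8, 7↦10, 8↦1, 9↦3, 10↦5]  zeros at y ∈ {2}
  x = 10: [0↦3, 1↦4, 2↦5, 3↦6, 4↦7, 5↦8, 6↦9, 7↦10, 8↦0, 9↦1, 10↦2]  zeros at y ∈ {8}
Collecting zeros: affine points = {(1, 7), (2, 2), (3, 9), (4, 8), (5, 6), (6, 9), (7, 7), (8, 6), (9, 2), (10, 8)}.
Total count |C(F_11)_aff| = 10.


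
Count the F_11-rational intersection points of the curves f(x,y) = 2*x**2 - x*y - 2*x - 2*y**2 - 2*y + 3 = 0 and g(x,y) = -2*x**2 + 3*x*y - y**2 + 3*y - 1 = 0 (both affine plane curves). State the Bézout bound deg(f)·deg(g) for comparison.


Common zeros: ∅; count = 0; Bézout bound = 4.

deg(f) = 2, deg(g) = 2, so Bézout bound = 4.
Scan x ∈ F_11. For each x, list the y ∈ F_11 with f(x, y) ≡ 0 and those with g(x, y) ≡ 0 (mod 11); the common zeros in that column are the intersection.
  x = 0: f ≡ 0 at y ∈ ∅; g ≡ 0 at y ∈ {5, 9}; common: ∅.
  x = 1: f ≡ 0 at y ∈ {2}; g ≡ 0 at y ∈ ∅; common: ∅.
  x = 2: f ≡ 0 at y ∈ ∅; g ≡ 0 at y ∈ {4, 5}; common: ∅.
  x = 3: f ≡ 0 at y ∈ ∅; g ≡ 0 at y ∈ ∅; common: ∅.
  x = 4: f ≡ 0 at y ∈ ∅; g ≡ 0 at y ∈ {0, 4}; common: ∅.
  x = 5: f ≡ 0 at y ∈ ∅; g ≡ 0 at y ∈ ∅; common: ∅.
  x = 6: f ≡ 0 at y ∈ ∅; g ≡ 0 at y ∈ ∅; common: ∅.
  x = 7: f ≡ 0 at y ∈ ∅; g ≡ 0 at y ∈ {0, 2}; common: ∅.
  x = 8: f ≡ 0 at y ∈ ∅; g ≡ 0 at y ∈ {7, 9}; common: ∅.
  x = 9: f ≡ 0 at y ∈ ∅; g ≡ 0 at y ∈ ∅; common: ∅.
  x = 10: f ≡ 0 at y ∈ ∅; g ≡ 0 at y ∈ ∅; common: ∅.
Collecting: common zeros = ∅, so the count is 0.
Comparison with the Bézout bound: 0 ≤ 4 = deg(f)·deg(g), as expected for curves with no common component (the affine F_11-count falls short of the bound because intersections may lie at infinity, over extension fields, or carry multiplicity).


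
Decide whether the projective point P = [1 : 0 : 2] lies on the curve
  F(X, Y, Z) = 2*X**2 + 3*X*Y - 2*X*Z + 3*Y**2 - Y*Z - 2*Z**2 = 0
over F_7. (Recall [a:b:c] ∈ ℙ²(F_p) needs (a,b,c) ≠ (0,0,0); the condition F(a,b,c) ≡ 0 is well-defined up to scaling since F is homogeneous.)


F(1,0,2) ≡ 4 (mod 7); P is NOT on the curve.

Evaluate F(1, 0, 2) term-by-term (mod 7).
  2*X**2 ↦ 2·1·1·1 = 2
  3*X*Y ↦ 3·1·0·1 = 0
  -2*X*Z ↦ -2·1·1·2 = -4
  3*Y**2 ↦ 3·1·0·1 = 0
  -Y*Z ↦ -1·1·0·2 = 0
  -2*Z**2 ↦ -2·1·1·4 = -8
Sum: F(1, 0, 2) = (2) + (0) + (-4) + (0) + (0) + (-8) = -10.
Reducing mod 7: -10 ≡ 4 (mod 7).
Since F(a, b, c) ≡ 4 ≠ 0 (mod 7), P does NOT lie on the curve.


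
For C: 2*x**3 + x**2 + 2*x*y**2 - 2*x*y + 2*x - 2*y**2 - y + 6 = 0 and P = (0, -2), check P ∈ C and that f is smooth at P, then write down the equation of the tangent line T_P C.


Tangent line at P: 14*x + 7*y + 14 = 0.

Step 1: f(0, -2) = 0, so P lies on C.
Step 2: partial derivatives
  f_x(x, y) = 6*x**2 + 2*x + 2*y**2 - 2*y + 2, f_y(x, y) = 4*x*y - 2*x - 4*y - 1.
  f_x(P) = 14, f_y(P) = 7 (gradient nonzero, so P is smooth).
Step 3: tangent line at P: 14·(x − 0) + 7·(y − -2) = 0.
Expanding: 14*x + 7*y + 14 = 0.


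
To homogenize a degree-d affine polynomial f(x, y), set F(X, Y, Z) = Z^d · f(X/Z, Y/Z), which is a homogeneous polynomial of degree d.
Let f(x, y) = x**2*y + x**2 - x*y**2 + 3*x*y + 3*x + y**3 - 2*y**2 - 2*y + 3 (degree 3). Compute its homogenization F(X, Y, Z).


F(X, Y, Z) = X**2*Y + X**2*Z - X*Y**2 + 3*X*Y*Z + 3*X*Z**2 + Y**3 - 2*Y**2*Z - 2*Y*Z**2 + 3*Z**3

deg(f) = 3.
Substitute x = X/Z, y = Y/Z into f, then multiply by Z^3.
  monomial 1·x^2·y^1 ↦ 1·X^2·Y^1·Z^0.
  monomial 1·x^2·y^0 ↦ 1·X^2·Y^0·Z^1.
  monomial -1·x^1·y^2 ↦ -1·X^1·Y^2·Z^0.
  monomial 3·x^1·y^1 ↦ 3·X^1·Y^1·Z^1.
  monomial 3·x^1·y^0 ↦ 3·X^1·Y^0·Z^2.
  monomial 1·x^0·y^3 ↦ 1·X^0·Y^3·Z^0.
  monomial -2·x^0·y^2 ↦ -2·X^0·Y^2·Z^1.
  monomial -2·x^0·y^1 ↦ -2·X^0·Y^1·Z^2.
  monomial 3·x^0·y^0 ↦ 3·X^0·Y^0·Z^3.
Collecting: F(X, Y, Z) = X**2*Y + X**2*Z - X*Y**2 + 3*X*Y*Z + 3*X*Z**2 + Y**3 - 2*Y**2*Z - 2*Y*Z**2 + 3*Z**3.


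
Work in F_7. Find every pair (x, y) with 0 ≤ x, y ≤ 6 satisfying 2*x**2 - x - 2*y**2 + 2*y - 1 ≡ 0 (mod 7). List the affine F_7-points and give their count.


Affine F_7-points: {(1, 0), (1, 1), (2, 3), (2, 5), (3, 0), (3, 1)}; count = 6.

For each of the 49 pairs (x, y) ∈ F_7², evaluate f(x, y) mod 7. Record the zeros.
  x = 0: [0↦6, 1↦6, 2↦2, 3↦1, 4↦3, 5↦1, 6↦2]  zeros at y ∈ ∅
  x = 1: [0↦0, 1↦0, 2↦3, 3↦2, 4↦4, 5↦2, 6↦3]  zeros at y ∈ {0, 1}
  x = 2: [0↦5, 1↦5, 2↦1, 3↦0, 4↦2, 5↦0, 6↦1]  zeros at y ∈ {3, 5}
  x = 3: [0↦0, 1↦0, 2↦3, 3↦2, 4↦4, 5↦2, 6↦3]  zeros at y ∈ {0, 1}
  x = 4: [0↦6, 1↦6, 2↦2, 3↦1, 4↦3, 5↦1, 6↦2]  zeros at y ∈ ∅
  x = 5: [0↦2, 1↦2, 2↦5, 3↦4, 4↦6, 5↦4, 6↦5]  zeros at y ∈ ∅
  x = 6: [0↦2, 1↦2, 2↦5, 3↦4, 4↦6, 5↦4, 6↦5]  zeros at y ∈ ∅
Collecting zeros: affine points = {(1, 0), (1, 1), (2, 3), (2, 5), (3, 0), (3, 1)}.
Total count |C(F_7)_aff| = 6.


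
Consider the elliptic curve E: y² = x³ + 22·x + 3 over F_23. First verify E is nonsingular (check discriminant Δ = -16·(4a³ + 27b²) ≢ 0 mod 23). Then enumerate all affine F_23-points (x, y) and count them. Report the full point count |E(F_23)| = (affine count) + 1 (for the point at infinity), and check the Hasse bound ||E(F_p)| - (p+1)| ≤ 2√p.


Affine points = {(0, 7), (0, 16), (1, 7), (1, 16), (2, 3), (2, 20), (3, 2), (3, 21), (5, 10), (5, 13), (6, 11), (6, 12), (8, 1), (8, 22), (10, 2), (10, 21), (11, 9), (11, 14), (13, 5), (13, 18), (16, 9), (16, 14), (17, 0), (19, 9), (19, 14), (20, 5), (20, 18), (22, 7), (22, 16)}; affine count = 29; |E(F_23)| = 30.

Discriminant check: Δ ∝ 4a³ + 27b² = 4·22³ + 27·3² = 4·10648 + 27·9 ≡ 9 (mod 23). Nonzero ⇒ E is nonsingular.
For each x ∈ F_23, compute rhs = x³ + 22·x + 3 mod 23, then count y ∈ F_23 with y² ≡ rhs.
  x = 0: rhs = 3, matching y values: 7, 16 (2 points).
  x = 1: rhs = 3, matching y values: 7, 16 (2 points).
  x = 2: rhs = 9, matching y values: 3, 20 (2 points).
  x = 3: rhs = 4, matching y values: 2, 21 (2 points).
  x = 4: rhs = 17, matching y values: none (0 points).
  x = 5: rhs = 8, matching y values: 10, 13 (2 points).
  x = 6: rhs = 6, matching y values: 11, 12 (2 points).
  x = 7: rhs = 17, matching y values: none (0 points).
  x = 8: rhs = 1, matching y values: 1, 22 (2 points).
  x = 9: rhs = 10, matching y values: none (0 points).
  x = 10: rhs = 4, matching y values: 2, 21 (2 points).
  x = 11: rhs = 12, matching y values: 9, 14 (2 points).
  x = 12: rhs = 17, matching y values: none (0 points).
  x = 13: rhs = 2, matching y values: 5, 18 (2 points).
  x = 14: rhs = 19, matching y values: none (0 points).
  x = 15: rhs = 5, matching y values: none (0 points).
  x = 16: rhs = 12, matching y values: 9, 14 (2 points).
  x = 17: rhs = 0, matching y values: 0 (1 points).
  x = 18: rhs = 21, matching y values: none (0 points).
  x = 19: rhs = 12, matching y values: 9, 14 (2 points).
  x = 20: rhs = 2, matching y values: 5, 18 (2 points).
  x = 21: rhs = 20, matching y values: none (0 points).
  x = 22: rhs = 3, matching y values: 7, 16 (2 points).
Total affine count: 29.
Full point count |E(F_23)| = 29 + 1 = 30.
Hasse bound: |30 − (23+1)| = |6| = 6 ≤ 2√23 ≈ 9.5917 ✓.


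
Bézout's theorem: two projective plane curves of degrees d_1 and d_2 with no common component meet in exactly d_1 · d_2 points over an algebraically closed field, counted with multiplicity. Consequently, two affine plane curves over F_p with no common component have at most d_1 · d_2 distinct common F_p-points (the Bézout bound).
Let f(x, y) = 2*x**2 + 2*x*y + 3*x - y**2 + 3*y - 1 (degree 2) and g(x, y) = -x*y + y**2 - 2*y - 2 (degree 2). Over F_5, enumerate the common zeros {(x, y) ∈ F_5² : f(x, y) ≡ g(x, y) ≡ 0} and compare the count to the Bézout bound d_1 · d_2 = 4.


Common zeros: {(2, 3)}; count = 1; Bézout bound = 4.

deg(f) = 2, deg(g) = 2, so Bézout bound = 4.
Scan x ∈ F_5. For each x, list the y ∈ F_5 with f(x, y) ≡ 0 and those with g(x, y) ≡ 0 (mod 5); the common zeros in that column are the intersection.
  x = 0: f ≡ 0 at y ∈ {4}; g ≡ 0 at y ∈ ∅; common: ∅.
  x = 1: f ≡ 0 at y ∈ {2, 3}; g ≡ 0 at y ∈ ∅; common: ∅.
  x = 2: f ≡ 0 at y ∈ {3, 4}; g ≡ 0 at y ∈ {1, 3}; common: {3}.
  x = 3: f ≡ 0 at y ∈ {2}; g ≡ 0 at y ∈ ∅; common: ∅.
  x = 4: f ≡ 0 at y ∈ ∅; g ≡ 0 at y ∈ {2, 4}; common: ∅.
Collecting: common zeros = {(2, 3)}, so the count is 1.
Comparison with the Bézout bound: 1 ≤ 4 = deg(f)·deg(g), as expected for curves with no common component (the affine F_5-count falls short of the bound because intersections may lie at infinity, over extension fields, or carry multiplicity).


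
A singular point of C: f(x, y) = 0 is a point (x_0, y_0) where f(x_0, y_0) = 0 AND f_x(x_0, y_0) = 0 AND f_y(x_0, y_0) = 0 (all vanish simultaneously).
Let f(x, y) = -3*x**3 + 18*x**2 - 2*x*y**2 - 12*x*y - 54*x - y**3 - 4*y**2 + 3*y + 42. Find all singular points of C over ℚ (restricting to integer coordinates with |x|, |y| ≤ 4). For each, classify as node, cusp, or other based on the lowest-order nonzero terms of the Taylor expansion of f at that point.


Singular points: {(2, -3)}; classification: cusp.

Compute partial derivatives:
  f_x = -9*x**2 + 36*x - 2*y**2 - 12*y - 54.
  f_y = -4*x*y - 12*x - 3*y**2 - 8*y + 3.
Scan x_0 ∈ {−4, ..., 4}. For each x_0, f_y(x_0, y) is a polynomial in y; find its integer roots y ∈ {−4, ..., 4}, then test f_x and f at those candidates.
  x = -4: f_y(-4, y) = -3*y**2 + 8*y + 51; vanishes at y ∈ {-3}. (-4, -3): f_x = -324 ≠ 0.
  x = -3: f_y(-3, y) = -3*y**2 + 4*y + 39; vanishes at y ∈ {-3}. (-3, -3): f_x = -225 ≠ 0.
  x = -2: f_y(-2, y) = 27 - 3*y**2; vanishes at y ∈ {-3, 3}. (-2, -3): f_x = -144 ≠ 0; (-2, 3): f_x = -216 ≠ 0.
  x = -1: f_y(-1, y) = -3*y**2 - 4*y + 15; vanishes at y ∈ {-3}. (-1, -3): f_x = -81 ≠ 0.
  x = 0: f_y(0, y) = -3*y**2 - 8*y + 3; vanishes at y ∈ {-3}. (0, -3): f_x = -36 ≠ 0.
  x = 1: f_y(1, y) = -3*y**2 - 12*y - 9; vanishes at y ∈ {-3, -1}. (1, -3): f_x = -9 ≠ 0; (1, -1): f_x = -17 ≠ 0.
  x = 2: f_y(2, y) = -3*y**2 - 16*y - 21; vanishes at y ∈ {-3}. (2, -3): f_x = 0, f = 0 — SINGULAR.
  x = 3: f_y(3, y) = -3*y**2 - 20*y - 33; vanishes at y ∈ {-3}. (3, -3): f_x = -9 ≠ 0.
  x = 4: f_y(4, y) = -3*y**2 - 24*y - 45; vanishes at y ∈ {-3}. (4, -3): f_x = -36 ≠ 0.
Only singular point on the grid: (2, -3).
Classify: substitute x = 2 + u, y = -3 + v and expand: f = -3*u**3 - 2*u*v**2 - v**3 + v**2.
No constant or linear terms (consistent with a singular point). Quadratic part: v**2. Cubic part: -3*u**3 - 2*u*v**2 - v**3.
The quadratic part v**2 is a perfect square, so there is a single (double) tangent line v = 0, i.e. y = -3. Restricting the cubic part to that line (v = 0) leaves -3*u**3 ≠ 0, so f is not divisible by v and the branch is v² ≈ 3*u**3 to lowest order — this is a cusp.
Classification: cusp.


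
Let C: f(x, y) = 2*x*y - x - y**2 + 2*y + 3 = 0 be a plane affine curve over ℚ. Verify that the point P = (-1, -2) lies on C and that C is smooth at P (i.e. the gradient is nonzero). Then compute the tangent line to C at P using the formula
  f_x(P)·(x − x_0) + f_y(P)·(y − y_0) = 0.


Tangent line at P: -5*x + 4*y + 3 = 0.

Step 1: f(-1, -2) = 0, so P lies on C.
Step 2: partial derivatives
  f_x(x, y) = 2*y - 1, f_y(x, y) = 2*x - 2*y + 2.
  f_x(P) = -5, f_y(P) = 4 (gradient nonzero, so P is smooth).
Step 3: tangent line at P: -5·(x − -1) + 4·(y − -2) = 0.
Expanding: -5*x + 4*y + 3 = 0.


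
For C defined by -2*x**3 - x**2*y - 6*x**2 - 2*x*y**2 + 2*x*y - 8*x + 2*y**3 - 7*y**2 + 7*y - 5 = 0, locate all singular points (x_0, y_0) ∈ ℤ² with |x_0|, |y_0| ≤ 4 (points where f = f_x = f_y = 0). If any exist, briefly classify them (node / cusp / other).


Singular points: {(-1, 1)}; classification: node.

Compute partial derivatives:
  f_x = -6*x**2 - 2*x*y - 12*x - 2*y**2 + 2*y - 8.
  f_y = -x**2 - 4*x*y + 2*x + 6*y**2 - 14*y + 7.
Scan x_0 ∈ {−4, ..., 4}. For each x_0, f_y(x_0, y) is a polynomial in y; find its integer roots y ∈ {−4, ..., 4}, then test f_x and f at those candidates.
  x = -4: f_y(-4, y) = 6*y**2 + 2*y - 17; no integer root y with |y| ≤ 4.
  x = -3: f_y(-3, y) = 6*y**2 - 2*y - 8; vanishes at y ∈ {-1}. (-3, -1): f_x = -36 ≠ 0.
  x = -2: f_y(-2, y) = 6*y**2 - 6*y - 1; no integer root y with |y| ≤ 4.
  x = -1: f_y(-1, y) = 6*y**2 - 10*y + 4; vanishes at y ∈ {1}. (-1, 1): f_x = 0, f = 0 — SINGULAR.
  x = 0: f_y(0, y) = 6*y**2 - 14*y + 7; no integer root y with |y| ≤ 4.
  x = 1: f_y(1, y) = 6*y**2 - 18*y + 8; no integer root y with |y| ≤ 4.
  x = 2: f_y(2, y) = 6*y**2 - 22*y + 7; no integer root y with |y| ≤ 4.
  x = 3: f_y(3, y) = 6*y**2 - 26*y + 4; no integer root y with |y| ≤ 4.
  x = 4: f_y(4, y) = 6*y**2 - 30*y - 1; no integer root y with |y| ≤ 4.
Only singular point on the grid: (-1, 1).
Classify: substitute x = -1 + u, y = 1 + v and expand: f = -2*u**3 - u**2*v - u**2 - 2*u*v**2 + 2*v**3 + v**2.
No constant or linear terms (consistent with a singular point). Quadratic part: -u**2 + v**2. Cubic part: -2*u**3 - u**2*v - 2*u*v**2 + 2*v**3.
The quadratic part v**2 - u**2 = (v − u)(v + u) splits into two distinct linear factors, so there are two distinct tangent lines y − 1 = ±(x − -1) — this is a node (ordinary double point).
Classification: node.


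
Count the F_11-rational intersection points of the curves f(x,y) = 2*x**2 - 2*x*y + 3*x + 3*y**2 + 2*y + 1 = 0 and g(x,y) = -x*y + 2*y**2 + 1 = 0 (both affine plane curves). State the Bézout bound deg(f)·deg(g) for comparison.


Common zeros: {(1, 8)}; count = 1; Bézout bound = 4.

deg(f) = 2, deg(g) = 2, so Bézout bound = 4.
Scan x ∈ F_11. For each x, list the y ∈ F_11 with f(x, y) ≡ 0 and those with g(x, y) ≡ 0 (mod 11); the common zeros in that column are the intersection.
  x = 0: f ≡ 0 at y ∈ {6, 8}; g ≡ 0 at y ∈ {4, 7}; common: ∅.
  x = 1: f ≡ 0 at y ∈ {3, 8}; g ≡ 0 at y ∈ {8, 9}; common: {8}.
  x = 2: f ≡ 0 at y ∈ {4}; g ≡ 0 at y ∈ ∅; common: ∅.
  x = 3: f ≡ 0 at y ∈ ∅; g ≡ 0 at y ∈ {1, 6}; common: ∅.
  x = 4: f ≡ 0 at y ∈ ∅; g ≡ 0 at y ∈ ∅; common: ∅.
  x = 5: f ≡ 0 at y ∈ {0, 10}; g ≡ 0 at y ∈ ∅; common: ∅.
  x = 6: f ≡ 0 at y ∈ {3, 4}; g ≡ 0 at y ∈ ∅; common: ∅.
  x = 7: f ≡ 0 at y ∈ ∅; g ≡ 0 at y ∈ ∅; common: ∅.
  x = 8: f ≡ 0 at y ∈ ∅; g ≡ 0 at y ∈ {5, 10}; common: ∅.
  x = 9: f ≡ 0 at y ∈ {10}; g ≡ 0 at y ∈ ∅; common: ∅.
  x = 10: f ≡ 0 at y ∈ {0, 6}; g ≡ 0 at y ∈ {2, 3}; common: ∅.
Collecting: common zeros = {(1, 8)}, so the count is 1.
Comparison with the Bézout bound: 1 ≤ 4 = deg(f)·deg(g), as expected for curves with no common component (the affine F_11-count falls short of the bound because intersections may lie at infinity, over extension fields, or carry multiplicity).


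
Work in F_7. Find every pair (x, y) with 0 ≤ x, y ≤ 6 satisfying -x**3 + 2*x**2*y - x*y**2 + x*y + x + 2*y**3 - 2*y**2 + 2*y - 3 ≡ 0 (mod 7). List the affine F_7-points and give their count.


Affine F_7-points: {(3, 1), (4, 0), (5, 2), (5, 6)}; count = 4.

For each of the 49 pairs (x, y) ∈ F_7², evaluate f(x, y) mod 7. Record the zeros.
  x = 0: [0↦4, 1↦6, 2↦2, 3↦4, 4↦3, 5↦4, 6↦5]  zeros at y ∈ ∅
  x = 1: [0↦4, 1↦1, 2↦4, 3↦4, 4↦6, 5↦1, 6↦1]  zeros at y ∈ ∅
  x = 2: [0↦5, 1↦1, 2↦1, 3↦3, 4↦5, 5↦5, 6↦1]  zeros at y ∈ ∅
  x = 3: [0↦1, 1↦0, 2↦1, 3↦2, 4↦1, 5↦3, 6↦6]  zeros at y ∈ {1}
  x = 4: [0↦0, 1↦6, 2↦5, 3↦2, 4↦2, 5↦3, 6↦3]  zeros at y ∈ {0}
  x = 5: [0↦3, 1↦6, 2↦0, 3↦4, 4↦2, 5↦6, 6↦0]  zeros at y ∈ {2, 6}
  x = 6: [0↦4, 1↦1, 2↦1, 3↦2, 4↦2, 5↦6, 6↦5]  zeros at y ∈ ∅
Collecting zeros: affine points = {(3, 1), (4, 0), (5, 2), (5, 6)}.
Total count |C(F_7)_aff| = 4.


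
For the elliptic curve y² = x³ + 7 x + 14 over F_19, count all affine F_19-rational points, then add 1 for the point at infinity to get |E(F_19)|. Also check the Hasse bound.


Affine points = {(2, 6), (2, 13), (3, 9), (3, 10), (4, 7), (4, 12), (6, 5), (6, 14), (7, 8), (7, 11), (10, 1), (10, 18), (11, 4), (11, 15), (14, 5), (14, 14), (15, 6), (15, 13), (16, 2), (16, 17), (17, 7), (17, 12), (18, 5), (18, 14)}; affine count = 24; |E(F_19)| = 25.

Discriminant check: Δ ∝ 4a³ + 27b² = 4·7³ + 27·14² = 4·343 + 27·196 ≡ 14 (mod 19). Nonzero ⇒ E is nonsingular.
For each x ∈ F_19, compute rhs = x³ + 7·x + 14 mod 19, then count y ∈ F_19 with y² ≡ rhs.
  x = 0: rhs = 14, matching y values: none (0 points).
  x = 1: rhs = 3, matching y values: none (0 points).
  x = 2: rhs = 17, matching y values: 6, 13 (2 points).
  x = 3: rhs = 5, matching y values: 9, 10 (2 points).
  x = 4: rhs = 11, matching y values: 7, 12 (2 points).
  x = 5: rhs = 3, matching y values: none (0 points).
  x = 6: rhs = 6, matching y values: 5, 14 (2 points).
  x = 7: rhs = 7, matching y values: 8, 11 (2 points).
  x = 8: rhs = 12, matching y values: none (0 points).
  x = 9: rhs = 8, matching y values: none (0 points).
  x = 10: rhs = 1, matching y values: 1, 18 (2 points).
  x = 11: rhs = 16, matching y values: 4, 15 (2 points).
  x = 12: rhs = 2, matching y values: none (0 points).
  x = 13: rhs = 3, matching y values: none (0 points).
  x = 14: rhs = 6, matching y values: 5, 14 (2 points).
  x = 15: rhs = 17, matching y values: 6, 13 (2 points).
  x = 16: rhs = 4, matching y values: 2, 17 (2 points).
  x = 17: rhs = 11, matching y values: 7, 12 (2 points).
  x = 18: rhs = 6, matching y values: 5, 14 (2 points).
Total affine count: 24.
Full point count |E(F_19)| = 24 + 1 = 25.
Hasse bound: |25 − (19+1)| = |5| = 5 ≤ 2√19 ≈ 8.7178 ✓.


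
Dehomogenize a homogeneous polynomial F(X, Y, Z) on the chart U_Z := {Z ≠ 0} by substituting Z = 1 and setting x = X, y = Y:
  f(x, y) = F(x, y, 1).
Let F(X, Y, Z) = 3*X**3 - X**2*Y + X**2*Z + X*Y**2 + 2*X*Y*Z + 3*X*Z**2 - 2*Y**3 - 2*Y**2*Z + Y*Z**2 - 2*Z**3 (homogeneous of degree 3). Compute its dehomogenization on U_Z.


f(x, y) = 3*x**3 - x**2*y + x**2 + x*y**2 + 2*x*y + 3*x - 2*y**3 - 2*y**2 + y - 2

On U_Z we set Z = 1. Each monomial c·X^i·Y^j·Z^k in F becomes c·x^i·y^j·1^k = c·x^i·y^j.
Substituting Z = 1: F(X, Y, 1) = 3*x**3 - x**2*y + x**2 + x*y**2 + 2*x*y + 3*x - 2*y**3 - 2*y**2 + y - 2.
Note: deg(f) ≤ deg(F) = 3; strict inequality happens when F is divisible by Z (lost terms).


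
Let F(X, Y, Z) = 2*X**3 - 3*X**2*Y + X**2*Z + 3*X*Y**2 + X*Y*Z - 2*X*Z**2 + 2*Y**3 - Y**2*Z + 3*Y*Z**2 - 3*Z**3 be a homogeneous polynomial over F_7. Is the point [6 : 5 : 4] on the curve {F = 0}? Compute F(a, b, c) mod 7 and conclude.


F(6,5,4) ≡ 3 (mod 7); P is NOT on the curve.

Evaluate F(6, 5, 4) term-by-term (mod 7).
  2*X**3 ↦ 2·216·1·1 = 432
  -3*X**2*Y ↦ -3·36·5·1 = -540
  X**2*Z ↦ 1·36·1·4 = 144
  3*X*Y**2 ↦ 3·6·25·1 = 450
  X*Y*Z ↦ 1·6·5·4 = 120
  -2*X*Z**2 ↦ -2·6·1·16 = -192
  2*Y**3 ↦ 2·1·125·1 = 250
  -Y**2*Z ↦ -1·1·25·4 = -100
  3*Y*Z**2 ↦ 3·1·5·16 = 240
  -3*Z**3 ↦ -3·1·1·64 = -192
Sum: F(6, 5, 4) = (432) + (-540) + (144) + (450) + (120) + (-192) + (250) + (-100) + (240) + (-192) = 612.
Reducing mod 7: 612 ≡ 3 (mod 7).
Since F(a, b, c) ≡ 3 ≠ 0 (mod 7), P does NOT lie on the curve.


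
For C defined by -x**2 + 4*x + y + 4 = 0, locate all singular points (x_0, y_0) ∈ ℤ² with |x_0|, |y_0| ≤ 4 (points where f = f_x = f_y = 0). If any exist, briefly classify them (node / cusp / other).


No singular points in the scanned grid; C is smooth there.

Compute partial derivatives:
  f_x = 4 - 2*x.
  f_y = 1.
f_y = 1 is a nonzero constant, so f_y never vanishes: no point (x, y) can satisfy f = f_x = f_y = 0. In particular no (x, y) ∈ {−4, ..., 4}² is singular; the curve is smooth.


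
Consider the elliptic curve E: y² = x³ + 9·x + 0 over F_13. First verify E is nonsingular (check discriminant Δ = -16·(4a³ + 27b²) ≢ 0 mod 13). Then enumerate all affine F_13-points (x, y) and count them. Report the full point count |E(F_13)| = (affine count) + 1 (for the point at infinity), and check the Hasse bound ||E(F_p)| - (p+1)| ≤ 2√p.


Affine points = {(0, 0), (1, 6), (1, 7), (2, 0), (4, 3), (4, 10), (5, 1), (5, 12), (6, 6), (6, 7), (7, 4), (7, 9), (8, 5), (8, 8), (9, 2), (9, 11), (11, 0), (12, 4), (12, 9)}; affine count = 19; |E(F_13)| = 20.

Discriminant check: Δ ∝ 4a³ + 27b² = 4·9³ + 27·0² = 4·729 + 27·0 ≡ 4 (mod 13). Nonzero ⇒ E is nonsingular.
For each x ∈ F_13, compute rhs = x³ + 9·x + 0 mod 13, then count y ∈ F_13 with y² ≡ rhs.
  x = 0: rhs = 0, matching y values: 0 (1 points).
  x = 1: rhs = 10, matching y values: 6, 7 (2 points).
  x = 2: rhs = 0, matching y values: 0 (1 points).
  x = 3: rhs = 2, matching y values: none (0 points).
  x = 4: rhs = 9, matching y values: 3, 10 (2 points).
  x = 5: rhs = 1, matching y values: 1, 12 (2 points).
  x = 6: rhs = 10, matching y values: 6, 7 (2 points).
  x = 7: rhs = 3, matching y values: 4, 9 (2 points).
  x = 8: rhs = 12, matching y values: 5, 8 (2 points).
  x = 9: rhs = 4, matching y values: 2, 11 (2 points).
  x = 10: rhs = 11, matching y values: none (0 points).
  x = 11: rhs = 0, matching y values: 0 (1 points).
  x = 12: rhs = 3, matching y values: 4, 9 (2 points).
Total affine count: 19.
Full point count |E(F_13)| = 19 + 1 = 20.
Hasse bound: |20 − (13+1)| = |6| = 6 ≤ 2√13 ≈ 7.2111 ✓.


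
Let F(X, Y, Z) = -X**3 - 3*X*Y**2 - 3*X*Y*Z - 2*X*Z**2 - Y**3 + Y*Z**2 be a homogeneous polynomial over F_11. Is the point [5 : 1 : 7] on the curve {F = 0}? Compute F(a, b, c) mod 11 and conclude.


F(5,1,7) ≡ 6 (mod 11); P is NOT on the curve.

Evaluate F(5, 1, 7) term-by-term (mod 11).
  -X**3 ↦ -1·125·1·1 = -125
  -3*X*Y**2 ↦ -3·5·1·1 = -15
  -3*X*Y*Z ↦ -3·5·1·7 = -105
  -2*X*Z**2 ↦ -2·5·1·49 = -490
  -Y**3 ↦ -1·1·1·1 = -1
  Y*Z**2 ↦ 1·1·1·49 = 49
Sum: F(5, 1, 7) = (-125) + (-15) + (-105) + (-490) + (-1) + (49) = -687.
Reducing mod 11: -687 ≡ 6 (mod 11).
Since F(a, b, c) ≡ 6 ≠ 0 (mod 11), P does NOT lie on the curve.


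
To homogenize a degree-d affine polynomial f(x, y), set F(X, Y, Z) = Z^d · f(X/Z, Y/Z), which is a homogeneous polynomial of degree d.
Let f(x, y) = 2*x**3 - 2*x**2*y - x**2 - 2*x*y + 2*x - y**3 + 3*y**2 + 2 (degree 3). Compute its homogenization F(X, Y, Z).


F(X, Y, Z) = 2*X**3 - 2*X**2*Y - X**2*Z - 2*X*Y*Z + 2*X*Z**2 - Y**3 + 3*Y**2*Z + 2*Z**3

deg(f) = 3.
Substitute x = X/Z, y = Y/Z into f, then multiply by Z^3.
  monomial 2·x^3·y^0 ↦ 2·X^3·Y^0·Z^0.
  monomial -2·x^2·y^1 ↦ -2·X^2·Y^1·Z^0.
  monomial -1·x^2·y^0 ↦ -1·X^2·Y^0·Z^1.
  monomial -2·x^1·y^1 ↦ -2·X^1·Y^1·Z^1.
  monomial 2·x^1·y^0 ↦ 2·X^1·Y^0·Z^2.
  monomial -1·x^0·y^3 ↦ -1·X^0·Y^3·Z^0.
  monomial 3·x^0·y^2 ↦ 3·X^0·Y^2·Z^1.
  monomial 2·x^0·y^0 ↦ 2·X^0·Y^0·Z^3.
Collecting: F(X, Y, Z) = 2*X**3 - 2*X**2*Y - X**2*Z - 2*X*Y*Z + 2*X*Z**2 - Y**3 + 3*Y**2*Z + 2*Z**3.


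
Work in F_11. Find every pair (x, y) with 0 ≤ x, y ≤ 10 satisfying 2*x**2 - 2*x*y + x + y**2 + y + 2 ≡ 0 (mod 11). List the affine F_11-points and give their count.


Affine F_11-points: {(0, 4), (0, 6), (1, 3), (1, 9), (2, 5), (2, 9), (7, 3), (7, 10), (8, 5), (8, 10), (9, 2), (9, 4)}; count = 12.

For each of the 121 pairs (x, y) ∈ F_11², evaluate f(x, y) mod 11. Record the zeros.
  x = 0: [0↦2, 1↦4, 2↦8, 3↦3, 4↦0, 5↦10, 6↦0, 7↦3, 8↦8, 9↦4, 10↦2]  zeros at y ∈ {4, 6}
  x = 1: [0↦5, 1↦5, 2↦7, 3↦0, 4↦6, 5↦3, 6↦2, 7↦3, 8↦6, 9↦0, 10↦7]  zeros at y ∈ {3, 9}
  x = 2: [0↦1, 1↦10, 2↦10, 3↦1, 4↦5, 5↦0, 6↦8, 7↦7, 8↦8, 9↦0, 10↦5]  zeros at y ∈ {5, 9}
  x = 3: [0↦1, 1↦8, 2↦6, 3↦6, 4↦8, 5↦1, 6↦7, 7↦4, 8↦3, 9↦4, 10↦7]  zeros at y ∈ ∅
  x = 4: [0↦5, 1↦10, 2↦6, 3↦4, 4↦4, 5↦6, 6↦10, 7↦5, 8↦2, 9↦1, 10↦2]  zeros at y ∈ ∅
  x = 5: [0↦2, 1↦5, 2↦10, 3↦6, 4↦4, 5↦4, 6↦6, 7↦10, 8↦5, 9↦2, 10↦1]  zeros at y ∈ ∅
  x = 6: [0↦3, 1↦4, 2↦7, 3↦1, 4↦8, 5↦6, 6↦6, 7↦8, 8↦1, 9↦7, 10↦4]  zeros at y ∈ ∅
  x = 7: [0↦8, 1↦7, 2↦8, 3↦0, 4↦5, 5↦1, 6↦10, 7↦10, 8↦1, 9↦5, 10↦0]  zeros at y ∈ {3, 10}
  x = 8: [0↦6, 1↦3, 2↦2, 3↦3, 4↦6, 5↦0, 6↦7, 7↦5, 8↦5, 9↦7, 10↦0]  zeros at y ∈ {5, 10}
  x = 9: [0↦8, 1↦3, 2↦0, 3↦10, 4↦0, 5↦3, 6↦8, 7↦4, 8↦2, 9↦2, 10↦4]  zeros at y ∈ {2, 4}
  x = 10: [0↦3, 1↦7, 2↦2, 3↦10, 4↦9, 5↦10, 6↦2, 7↦7, 8↦3, 9↦1, 10↦1]  zeros at y ∈ ∅
Collecting zeros: affine points = {(0, 4), (0, 6), (1, 3), (1, 9), (2, 5), (2, 9), (7, 3), (7, 10), (8, 5), (8, 10), (9, 2), (9, 4)}.
Total count |C(F_11)_aff| = 12.
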